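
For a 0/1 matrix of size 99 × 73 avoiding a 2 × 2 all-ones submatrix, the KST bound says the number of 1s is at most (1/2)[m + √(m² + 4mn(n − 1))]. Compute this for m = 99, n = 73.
z(99, 73; 2, 2) ≤ (1/2)[99 + √(99² + 4·99·73·72)] = (1/2)[99 + √2091177] = 772.5451

Kővári–Sós–Turán: let r_1, ..., r_99 be the row sums and z = Σ r_i the total number of 1s. Each pair of columns can share at most one row with both entries 1 (else a 2×2 all-ones block appears), so Σ_i C(r_i, 2) ≤ C(73, 2) = 2628. By convexity Σ_i C(r_i, 2) ≥ 99·C(z/99, 2) = z(z − 99)/(2·99), giving z² − 99z − 99·73·72 ≤ 0 and hence z ≤ (1/2)[99 + √(9801 + 4·520344)] = (1/2)[99 + √2091177] ≈ (1/2)(99 + 1446.0902) = 772.5451.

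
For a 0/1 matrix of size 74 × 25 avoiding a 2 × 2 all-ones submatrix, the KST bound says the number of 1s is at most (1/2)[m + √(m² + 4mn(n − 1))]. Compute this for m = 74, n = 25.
z(74, 25; 2, 2) ≤ (1/2)[74 + √(74² + 4·74·25·24)] = (1/2)[74 + √183076] = 250.9369

Kővári–Sós–Turán: let r_1, ..., r_74 be the row sums and z = Σ r_i the total number of 1s. Each pair of columns can share at most one row with both entries 1 (else a 2×2 all-ones block appears), so Σ_i C(r_i, 2) ≤ C(25, 2) = 300. By convexity Σ_i C(r_i, 2) ≥ 74·C(z/74, 2) = z(z − 74)/(2·74), giving z² − 74z − 74·25·24 ≤ 0 and hence z ≤ (1/2)[74 + √(5476 + 4·44400)] = (1/2)[74 + √183076] ≈ (1/2)(74 + 427.8738) = 250.9369.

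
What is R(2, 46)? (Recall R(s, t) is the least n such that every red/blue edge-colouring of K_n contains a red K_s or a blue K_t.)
R(2, 46) = 46

R(2, k) = k for all k ≥ 2: in a 2-colouring of K_k, either some edge is red (a red K_2) or all edges are blue (a blue K_k). And K_{45} coloured all-blue has no blue K_46, so R(2, 46) > 45. Hence R(2, 46) = 46.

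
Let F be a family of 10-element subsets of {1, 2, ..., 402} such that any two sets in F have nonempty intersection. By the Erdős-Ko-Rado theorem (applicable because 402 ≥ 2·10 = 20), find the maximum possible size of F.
max |F| = C(401, 9) = 674945738076676550

The Erdős-Ko-Rado theorem states: for n ≥ 2k, an intersecting family of k-subsets of an n-element set has size at most C(n − 1, k − 1), with equality for 'star' families {A ⊆ [n] : |A| = k, i ∈ A} (fix an element i). For n = 402, k = 10: C(401, 9) = 674945738076676550.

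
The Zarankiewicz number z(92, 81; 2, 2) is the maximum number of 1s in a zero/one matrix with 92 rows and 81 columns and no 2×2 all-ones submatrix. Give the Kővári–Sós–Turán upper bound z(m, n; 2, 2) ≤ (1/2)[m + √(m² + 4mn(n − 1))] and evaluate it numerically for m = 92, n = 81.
z(92, 81; 2, 2) ≤ (1/2)[92 + √(92² + 4·92·81·80)] = (1/2)[92 + √2393104] = 819.483

Kővári–Sós–Turán: let r_1, ..., r_92 be the row sums and z = Σ r_i the total number of 1s. Each pair of columns can share at most one row with both entries 1 (else a 2×2 all-ones block appears), so Σ_i C(r_i, 2) ≤ C(81, 2) = 3240. By convexity Σ_i C(r_i, 2) ≥ 92·C(z/92, 2) = z(z − 92)/(2·92), giving z² − 92z − 92·81·80 ≤ 0 and hence z ≤ (1/2)[92 + √(8464 + 4·596160)] = (1/2)[92 + √2393104] ≈ (1/2)(92 + 1546.9661) = 819.483.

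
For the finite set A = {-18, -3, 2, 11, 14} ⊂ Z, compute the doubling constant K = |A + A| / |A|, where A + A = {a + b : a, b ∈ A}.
K = |A + A| / |A| = 15/5 = 3

Enumerate A + A = {a + b : a, b ∈ A}. With |A| = 5, there are |A|^2 = 25 ordered sum pairs; collecting distinct values, A + A = {-36, -21, -16, -7, -6, -4, -1, 4, 8, 11, 13, 16, 22, 25, 28}, so |A + A| = 15. Thus K = 15/5 = 3. For comparison, the minimum possible |A + A| over all 5-element sets is 2·5 − 1 = 9 (so min K = 9/5), attained only by arithmetic progressions.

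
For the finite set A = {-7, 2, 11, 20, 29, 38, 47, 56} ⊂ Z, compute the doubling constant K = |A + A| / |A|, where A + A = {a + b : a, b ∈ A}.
K = |A + A| / |A| = 15/8

Enumerate A + A = {a + b : a, b ∈ A}. With |A| = 8, there are |A|^2 = 64 ordered sum pairs; collecting distinct values, A + A = {-14, -5, 4, 13, 22, 31, 40, 49, 58, 67, 76, 85, 94, 103, 112}, so |A + A| = 15. Thus K = 15/8. Here |A + A| = 2|A| − 1 = 15, the minimum possible — so K = 15/8 is minimal, which holds iff A is an arithmetic progression.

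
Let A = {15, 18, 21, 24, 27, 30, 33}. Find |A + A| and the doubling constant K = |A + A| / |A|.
K = |A + A| / |A| = 13/7

Enumerate A + A = {a + b : a, b ∈ A}. With |A| = 7, there are |A|^2 = 49 ordered sum pairs; collecting distinct values, A + A = {30, 33, 36, 39, 42, 45, 48, 51, 54, 57, 60, 63, 66}, so |A + A| = 13. Thus K = 13/7. Here |A + A| = 2|A| − 1 = 13, the minimum possible — so K = 13/7 is minimal, which holds iff A is an arithmetic progression.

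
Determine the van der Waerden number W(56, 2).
W(56, 2) = 56 + 1 = 57

A 2-term AP is any pair of integers, so a monochromatic 2-AP exists iff some colour is used at least twice. With 56 colours, the colouring i ↦ i on {1, ..., 56} uses each colour once, avoiding any monochromatic pair, so W(56, 2) > 56. For {1, ..., 57}, pigeonhole forces two integers of the same colour, which form a monochromatic 2-AP. Hence W(56, 2) = 57.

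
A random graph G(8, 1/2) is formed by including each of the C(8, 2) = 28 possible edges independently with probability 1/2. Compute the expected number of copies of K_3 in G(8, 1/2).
E[# K_3] = C(8, 3) · (1/2)^C(3, 2) = 56 / 2^3 = 7

For each 3-subset S of vertices (there are C(8, 3) = 56 such S), let X_S = 1 if S induces a K_3 (all C(3, 2) = 3 edges present). Then P(X_S = 1) = (1/2)^3 = 1/8. By linearity of expectation, E[# K_3] = C(8, 3) · (1/2)^3 = 56 / 8 = 7.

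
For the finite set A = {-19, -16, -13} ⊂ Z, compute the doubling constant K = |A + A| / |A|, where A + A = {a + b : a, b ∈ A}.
K = |A + A| / |A| = 5/3

Enumerate A + A = {a + b : a, b ∈ A}. With |A| = 3, there are |A|^2 = 9 ordered sum pairs; collecting distinct values, A + A = {-38, -35, -32, -29, -26}, so |A + A| = 5. Thus K = 5/3. Here |A + A| = 2|A| − 1 = 5, the minimum possible — so K = 5/3 is minimal, which holds iff A is an arithmetic progression.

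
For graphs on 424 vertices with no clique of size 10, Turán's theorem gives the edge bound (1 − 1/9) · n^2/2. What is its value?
Turán density bound = (8/9) · 424^2/2 = 719104/9 ≈ 79900.4444

Turán's theorem: ex(n, K_{r+1}) is achieved by the complete r-partite Turán graph T(n, r) with parts as balanced as possible, and is at most (1 − 1/r) · n^2/2. For r = 9, n = 424: the density bound is (8/9) · 179776/2 = 719104/9 ≈ 79900.4444. The integer-valued extremum is e(T(424, 9)) = 79900, which is strictly less than the density bound 719104/9 since 9 ∤ 424 (the parts of T(424, 9) cannot all be equal).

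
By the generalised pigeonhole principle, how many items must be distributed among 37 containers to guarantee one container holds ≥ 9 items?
n = (9 − 1)·37 + 1 = 297

By the generalised pigeonhole principle, to guarantee some box contains ≥ r objects we need more than (r − 1) · k objects total. Threshold: n = (r − 1) · k + 1. With r = 9 and k = 37: n = 8 · 37 + 1 = 296 + 1 = 297. For n = 296 = 8 · 37, we can put exactly 8 objects in every box, avoiding 9 in any single one — so 297 is tight.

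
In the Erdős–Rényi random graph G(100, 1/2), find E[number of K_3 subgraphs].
E[# K_3] = C(100, 3) · (1/2)^C(3, 2) = 161700 / 2^3 = 40425/2 = 20212.5

For each 3-subset S of vertices (there are C(100, 3) = 161700 such S), let X_S = 1 if S induces a K_3 (all C(3, 2) = 3 edges present). Then P(X_S = 1) = (1/2)^3 = 1/8. By linearity of expectation, E[# K_3] = C(100, 3) · (1/2)^3 = 161700 / 8 = 40425/2 = 20212.5.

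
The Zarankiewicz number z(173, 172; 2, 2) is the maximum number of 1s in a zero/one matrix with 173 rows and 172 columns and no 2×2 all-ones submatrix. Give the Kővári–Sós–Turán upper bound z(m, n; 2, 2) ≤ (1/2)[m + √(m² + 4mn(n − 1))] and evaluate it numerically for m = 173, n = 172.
z(173, 172; 2, 2) ≤ (1/2)[173 + √(173² + 4·173·172·171)] = (1/2)[173 + √20383033] = 2343.8786

Kővári–Sós–Turán: let r_1, ..., r_173 be the row sums and z = Σ r_i the total number of 1s. Each pair of columns can share at most one row with both entries 1 (else a 2×2 all-ones block appears), so Σ_i C(r_i, 2) ≤ C(172, 2) = 14706. By convexity Σ_i C(r_i, 2) ≥ 173·C(z/173, 2) = z(z − 173)/(2·173), giving z² − 173z − 173·172·171 ≤ 0 and hence z ≤ (1/2)[173 + √(29929 + 4·5088276)] = (1/2)[173 + √20383033] ≈ (1/2)(173 + 4514.7572) = 2343.8786.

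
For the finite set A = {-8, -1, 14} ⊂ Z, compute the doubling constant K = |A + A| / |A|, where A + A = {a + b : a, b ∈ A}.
K = |A + A| / |A| = 6/3 = 2

Enumerate A + A = {a + b : a, b ∈ A}. With |A| = 3, there are |A|^2 = 9 ordered sum pairs; collecting distinct values, A + A = {-16, -9, -2, 6, 13, 28}, so |A + A| = 6. Thus K = 6/3 = 2. For comparison, the minimum possible |A + A| over all 3-element sets is 2·3 − 1 = 5 (so min K = 5/3), attained only by arithmetic progressions.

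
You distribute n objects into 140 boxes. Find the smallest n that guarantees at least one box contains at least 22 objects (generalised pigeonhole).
n = (22 − 1)·140 + 1 = 2941

By the generalised pigeonhole principle, to guarantee some box contains ≥ r objects we need more than (r − 1) · k objects total. Threshold: n = (r − 1) · k + 1. With r = 22 and k = 140: n = 21 · 140 + 1 = 2940 + 1 = 2941. For n = 2940 = 21 · 140, we can put exactly 21 objects in every box, avoiding 22 in any single one — so 2941 is tight.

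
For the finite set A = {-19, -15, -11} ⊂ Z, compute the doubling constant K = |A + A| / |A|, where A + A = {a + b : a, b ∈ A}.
K = |A + A| / |A| = 5/3

Enumerate A + A = {a + b : a, b ∈ A}. With |A| = 3, there are |A|^2 = 9 ordered sum pairs; collecting distinct values, A + A = {-38, -34, -30, -26, -22}, so |A + A| = 5. Thus K = 5/3. Here |A + A| = 2|A| − 1 = 5, the minimum possible — so K = 5/3 is minimal, which holds iff A is an arithmetic progression.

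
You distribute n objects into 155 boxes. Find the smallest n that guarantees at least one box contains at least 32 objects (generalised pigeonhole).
n = (32 − 1)·155 + 1 = 4806

By the generalised pigeonhole principle, to guarantee some box contains ≥ r objects we need more than (r − 1) · k objects total. Threshold: n = (r − 1) · k + 1. With r = 32 and k = 155: n = 31 · 155 + 1 = 4805 + 1 = 4806. For n = 4805 = 31 · 155, we can put exactly 31 objects in every box, avoiding 32 in any single one — so 4806 is tight.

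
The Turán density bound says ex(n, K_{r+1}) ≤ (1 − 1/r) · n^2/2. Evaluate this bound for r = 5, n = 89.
Turán density bound = (4/5) · 89^2/2 = 15842/5 ≈ 3168.4

Turán's theorem: ex(n, K_{r+1}) is achieved by the complete r-partite Turán graph T(n, r) with parts as balanced as possible, and is at most (1 − 1/r) · n^2/2. For r = 5, n = 89: the density bound is (4/5) · 7921/2 = 15842/5 ≈ 3168.4. The integer-valued extremum is e(T(89, 5)) = 3168, which is strictly less than the density bound 15842/5 since 5 ∤ 89 (the parts of T(89, 5) cannot all be equal).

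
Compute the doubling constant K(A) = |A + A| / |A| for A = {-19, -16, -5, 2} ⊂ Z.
K = |A + A| / |A| = 10/4 = 5/2

Enumerate A + A = {a + b : a, b ∈ A}. With |A| = 4, there are |A|^2 = 16 ordered sum pairs; collecting distinct values, A + A = {-38, -35, -32, -24, -21, -17, -14, -10, -3, 4}, so |A + A| = 10. Thus K = 10/4 = 5/2. For comparison, the minimum possible |A + A| over all 4-element sets is 2·4 − 1 = 7 (so min K = 7/4), attained only by arithmetic progressions.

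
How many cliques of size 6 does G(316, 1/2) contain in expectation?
E[# K_6] = C(316, 6) · (1/2)^C(6, 2) = 1318420990068 / 2^15 = 329605247517/8192 ≈ 40235015.566040

For each 6-subset S of vertices (there are C(316, 6) = 1318420990068 such S), let X_S = 1 if S induces a K_6 (all C(6, 2) = 15 edges present). Then P(X_S = 1) = (1/2)^15 = 1/32768. By linearity of expectation, E[# K_6] = C(316, 6) · (1/2)^15 = 1318420990068 / 32768 = 329605247517/8192 ≈ 40235015.566040.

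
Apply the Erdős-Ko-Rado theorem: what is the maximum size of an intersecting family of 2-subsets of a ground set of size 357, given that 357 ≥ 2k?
max |F| = C(356, 1) = 356

The Erdős-Ko-Rado theorem states: for n ≥ 2k, an intersecting family of k-subsets of an n-element set has size at most C(n − 1, k − 1), with equality for 'star' families {A ⊆ [n] : |A| = k, i ∈ A} (fix an element i). For n = 357, k = 2: C(356, 1) = 356.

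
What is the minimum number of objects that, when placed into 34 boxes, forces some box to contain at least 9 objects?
n = (9 − 1)·34 + 1 = 273

By the generalised pigeonhole principle, to guarantee some box contains ≥ r objects we need more than (r − 1) · k objects total. Threshold: n = (r − 1) · k + 1. With r = 9 and k = 34: n = 8 · 34 + 1 = 272 + 1 = 273. For n = 272 = 8 · 34, we can put exactly 8 objects in every box, avoiding 9 in any single one — so 273 is tight.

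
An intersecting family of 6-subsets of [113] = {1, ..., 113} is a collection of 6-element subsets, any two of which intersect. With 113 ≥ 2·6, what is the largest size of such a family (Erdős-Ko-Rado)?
max |F| = C(112, 5) = 134153712

Erdős-Ko-Rado (1961): when n ≥ 2k, max |F| = C(n−1, k−1). The bound is attained by the star {A : i ∈ A} for any fixed i ∈ [n]. Here C(113−1, 6−1) = C(112, 5) = 134153712.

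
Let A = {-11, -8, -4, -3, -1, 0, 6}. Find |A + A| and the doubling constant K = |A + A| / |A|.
K = |A + A| / |A| = 22/7

Enumerate A + A = {a + b : a, b ∈ A}. With |A| = 7, there are |A|^2 = 49 ordered sum pairs; collecting distinct values, A + A = {-22, -19, -16, -15, -14, -12, -11, -9, -8, -7, -6, -5, -4, -3, -2, -1, 0, 2, 3, 5, 6, 12}, so |A + A| = 22. Thus K = 22/7. For comparison, the minimum possible |A + A| over all 7-element sets is 2·7 − 1 = 13 (so min K = 13/7), attained only by arithmetic progressions.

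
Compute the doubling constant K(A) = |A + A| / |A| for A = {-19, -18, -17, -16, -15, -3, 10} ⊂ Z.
K = |A + A| / |A| = 21/7 = 3

Enumerate A + A = {a + b : a, b ∈ A}. With |A| = 7, there are |A|^2 = 49 ordered sum pairs; collecting distinct values, A + A = {-38, -37, -36, -35, -34, -33, -32, -31, -30, -22, -21, -20, -19, -18, -9, -8, -7, -6, -5, 7, 20}, so |A + A| = 21. Thus K = 21/7 = 3. For comparison, the minimum possible |A + A| over all 7-element sets is 2·7 − 1 = 13 (so min K = 13/7), attained only by arithmetic progressions.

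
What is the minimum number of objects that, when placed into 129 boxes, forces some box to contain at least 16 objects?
n = (16 − 1)·129 + 1 = 1936

By the generalised pigeonhole principle, to guarantee some box contains ≥ r objects we need more than (r − 1) · k objects total. Threshold: n = (r − 1) · k + 1. With r = 16 and k = 129: n = 15 · 129 + 1 = 1935 + 1 = 1936. For n = 1935 = 15 · 129, we can put exactly 15 objects in every box, avoiding 16 in any single one — so 1936 is tight.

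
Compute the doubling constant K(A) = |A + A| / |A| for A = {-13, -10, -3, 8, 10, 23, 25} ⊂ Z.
K = |A + A| / |A| = 26/7

Enumerate A + A = {a + b : a, b ∈ A}. With |A| = 7, there are |A|^2 = 49 ordered sum pairs; collecting distinct values, A + A = {-26, -23, -20, -16, -13, -6, -5, -3, -2, 0, 5, 7, 10, 12, 13, 15, 16, 18, 20, 22, 31, 33, 35, 46, 48, 50}, so |A + A| = 26. Thus K = 26/7. For comparison, the minimum possible |A + A| over all 7-element sets is 2·7 − 1 = 13 (so min K = 13/7), attained only by arithmetic progressions.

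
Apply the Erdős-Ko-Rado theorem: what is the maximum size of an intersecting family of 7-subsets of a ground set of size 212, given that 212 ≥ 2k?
max |F| = C(211, 6) = 114081819852

Erdős-Ko-Rado (1961): when n ≥ 2k, max |F| = C(n−1, k−1). The bound is attained by the star {A : i ∈ A} for any fixed i ∈ [n]. Here C(212−1, 7−1) = C(211, 6) = 114081819852.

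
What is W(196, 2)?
W(196, 2) = 196 + 1 = 197

A 2-term AP is any pair of integers, so a monochromatic 2-AP exists iff some colour is used at least twice. With 196 colours, the colouring i ↦ i on {1, ..., 196} uses each colour once, avoiding any monochromatic pair, so W(196, 2) > 196. For {1, ..., 197}, pigeonhole forces two integers of the same colour, which form a monochromatic 2-AP. Hence W(196, 2) = 197.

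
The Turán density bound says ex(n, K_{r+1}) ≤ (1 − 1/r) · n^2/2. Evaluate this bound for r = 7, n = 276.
Turán density bound = (6/7) · 276^2/2 = 228528/7 ≈ 32646.8571

Turán's theorem: ex(n, K_{r+1}) is achieved by the complete r-partite Turán graph T(n, r) with parts as balanced as possible, and is at most (1 − 1/r) · n^2/2. For r = 7, n = 276: the density bound is (6/7) · 76176/2 = 228528/7 ≈ 32646.8571. The integer-valued extremum is e(T(276, 7)) = 32646, which is strictly less than the density bound 228528/7 since 7 ∤ 276 (the parts of T(276, 7) cannot all be equal).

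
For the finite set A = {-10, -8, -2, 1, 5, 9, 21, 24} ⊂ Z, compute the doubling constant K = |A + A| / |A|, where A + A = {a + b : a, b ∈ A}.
K = |A + A| / |A| = 32/8 = 4

Enumerate A + A = {a + b : a, b ∈ A}. With |A| = 8, there are |A|^2 = 64 ordered sum pairs; collecting distinct values, A + A = {-20, -18, -16, -12, -10, -9, -7, -5, -4, -3, -1, 1, 2, 3, 6, 7, 10, 11, 13, 14, 16, 18, 19, 22, 25, 26, 29, 30, 33, 42, 45, 48}, so |A + A| = 32. Thus K = 32/8 = 4. For comparison, the minimum possible |A + A| over all 8-element sets is 2·8 − 1 = 15 (so min K = 15/8), attained only by arithmetic progressions.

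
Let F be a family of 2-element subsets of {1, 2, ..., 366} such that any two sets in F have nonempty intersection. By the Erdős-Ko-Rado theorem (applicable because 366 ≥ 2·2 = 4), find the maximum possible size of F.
max |F| = C(365, 1) = 365

The Erdős-Ko-Rado theorem states: for n ≥ 2k, an intersecting family of k-subsets of an n-element set has size at most C(n − 1, k − 1), with equality for 'star' families {A ⊆ [n] : |A| = k, i ∈ A} (fix an element i). For n = 366, k = 2: C(365, 1) = 365.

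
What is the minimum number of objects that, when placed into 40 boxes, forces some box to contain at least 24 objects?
n = (24 − 1)·40 + 1 = 921

By the generalised pigeonhole principle, to guarantee some box contains ≥ r objects we need more than (r − 1) · k objects total. Threshold: n = (r − 1) · k + 1. With r = 24 and k = 40: n = 23 · 40 + 1 = 920 + 1 = 921. For n = 920 = 23 · 40, we can put exactly 23 objects in every box, avoiding 24 in any single one — so 921 is tight.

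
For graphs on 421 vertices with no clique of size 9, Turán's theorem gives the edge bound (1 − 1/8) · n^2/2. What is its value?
Turán density bound = (7/8) · 421^2/2 = 1240687/16 ≈ 77542.9375

Turán's theorem: ex(n, K_{r+1}) is achieved by the complete r-partite Turán graph T(n, r) with parts as balanced as possible, and is at most (1 − 1/r) · n^2/2. For r = 8, n = 421: the density bound is (7/8) · 177241/2 = 1240687/16 ≈ 77542.9375. The integer-valued extremum is e(T(421, 8)) = 77542, which is strictly less than the density bound 1240687/16 since 8 ∤ 421 (the parts of T(421, 8) cannot all be equal).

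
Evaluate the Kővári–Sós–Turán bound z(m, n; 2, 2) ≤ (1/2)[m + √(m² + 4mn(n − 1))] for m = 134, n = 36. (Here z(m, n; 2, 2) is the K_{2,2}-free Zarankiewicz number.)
z(134, 36; 2, 2) ≤ (1/2)[134 + √(134² + 4·134·36·35)] = (1/2)[134 + √693316] = 483.328

Kővári–Sós–Turán: let r_1, ..., r_134 be the row sums and z = Σ r_i the total number of 1s. Each pair of columns can share at most one row with both entries 1 (else a 2×2 all-ones block appears), so Σ_i C(r_i, 2) ≤ C(36, 2) = 630. By convexity Σ_i C(r_i, 2) ≥ 134·C(z/134, 2) = z(z − 134)/(2·134), giving z² − 134z − 134·36·35 ≤ 0 and hence z ≤ (1/2)[134 + √(17956 + 4·168840)] = (1/2)[134 + √693316] ≈ (1/2)(134 + 832.656) = 483.328.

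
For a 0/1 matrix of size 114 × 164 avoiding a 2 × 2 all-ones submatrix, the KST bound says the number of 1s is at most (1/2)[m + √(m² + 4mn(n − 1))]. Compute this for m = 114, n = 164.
z(114, 164; 2, 2) ≤ (1/2)[114 + √(114² + 4·114·164·163)] = (1/2)[114 + √12202788] = 1803.6245

Kővári–Sós–Turán: let r_1, ..., r_114 be the row sums and z = Σ r_i the total number of 1s. Each pair of columns can share at most one row with both entries 1 (else a 2×2 all-ones block appears), so Σ_i C(r_i, 2) ≤ C(164, 2) = 13366. By convexity Σ_i C(r_i, 2) ≥ 114·C(z/114, 2) = z(z − 114)/(2·114), giving z² − 114z − 114·164·163 ≤ 0 and hence z ≤ (1/2)[114 + √(12996 + 4·3047448)] = (1/2)[114 + √12202788] ≈ (1/2)(114 + 3493.2489) = 1803.6245.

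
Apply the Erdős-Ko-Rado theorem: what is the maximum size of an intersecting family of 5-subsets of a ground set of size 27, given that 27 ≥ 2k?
max |F| = C(26, 4) = 14950

Erdős-Ko-Rado (1961): when n ≥ 2k, max |F| = C(n−1, k−1). The bound is attained by the star {A : i ∈ A} for any fixed i ∈ [n]. Here C(27−1, 5−1) = C(26, 4) = 14950.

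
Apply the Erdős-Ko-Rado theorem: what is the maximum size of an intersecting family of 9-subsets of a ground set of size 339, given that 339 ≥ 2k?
max |F| = C(338, 8) = 3886573990065702

Erdős-Ko-Rado (1961): when n ≥ 2k, max |F| = C(n−1, k−1). The bound is attained by the star {A : i ∈ A} for any fixed i ∈ [n]. Here C(339−1, 9−1) = C(338, 8) = 3886573990065702.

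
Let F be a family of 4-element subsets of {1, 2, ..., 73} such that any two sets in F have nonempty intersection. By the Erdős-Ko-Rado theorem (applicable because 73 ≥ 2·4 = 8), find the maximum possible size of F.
max |F| = C(72, 3) = 59640

The Erdős-Ko-Rado theorem states: for n ≥ 2k, an intersecting family of k-subsets of an n-element set has size at most C(n − 1, k − 1), with equality for 'star' families {A ⊆ [n] : |A| = k, i ∈ A} (fix an element i). For n = 73, k = 4: C(72, 3) = 59640.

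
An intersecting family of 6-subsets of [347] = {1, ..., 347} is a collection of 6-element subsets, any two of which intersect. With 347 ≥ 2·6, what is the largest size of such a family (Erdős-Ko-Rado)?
max |F| = C(346, 5) = 40141409364

Erdős-Ko-Rado (1961): when n ≥ 2k, max |F| = C(n−1, k−1). The bound is attained by the star {A : i ∈ A} for any fixed i ∈ [n]. Here C(347−1, 6−1) = C(346, 5) = 40141409364.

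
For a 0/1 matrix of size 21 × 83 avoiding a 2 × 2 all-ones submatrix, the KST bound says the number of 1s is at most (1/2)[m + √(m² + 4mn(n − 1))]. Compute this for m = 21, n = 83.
z(21, 83; 2, 2) ≤ (1/2)[21 + √(21² + 4·21·83·82)] = (1/2)[21 + √572145] = 388.7013

Kővári–Sós–Turán: let r_1, ..., r_21 be the row sums and z = Σ r_i the total number of 1s. Each pair of columns can share at most one row with both entries 1 (else a 2×2 all-ones block appears), so Σ_i C(r_i, 2) ≤ C(83, 2) = 3403. By convexity Σ_i C(r_i, 2) ≥ 21·C(z/21, 2) = z(z − 21)/(2·21), giving z² − 21z − 21·83·82 ≤ 0 and hence z ≤ (1/2)[21 + √(441 + 4·142926)] = (1/2)[21 + √572145] ≈ (1/2)(21 + 756.4027) = 388.7013.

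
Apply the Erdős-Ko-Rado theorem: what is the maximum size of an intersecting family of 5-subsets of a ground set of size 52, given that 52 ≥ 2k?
max |F| = C(51, 4) = 249900

Erdős-Ko-Rado (1961): when n ≥ 2k, max |F| = C(n−1, k−1). The bound is attained by the star {A : i ∈ A} for any fixed i ∈ [n]. Here C(52−1, 5−1) = C(51, 4) = 249900.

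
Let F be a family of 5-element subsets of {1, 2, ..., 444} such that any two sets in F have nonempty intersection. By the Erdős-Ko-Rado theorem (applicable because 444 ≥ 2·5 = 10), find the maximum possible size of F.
max |F| = C(443, 4) = 1583091510

Erdős-Ko-Rado (1961): when n ≥ 2k, max |F| = C(n−1, k−1). The bound is attained by the star {A : i ∈ A} for any fixed i ∈ [n]. Here C(444−1, 5−1) = C(443, 4) = 1583091510.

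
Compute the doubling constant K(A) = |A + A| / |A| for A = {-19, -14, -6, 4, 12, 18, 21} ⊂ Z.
K = |A + A| / |A| = 27/7

Enumerate A + A = {a + b : a, b ∈ A}. With |A| = 7, there are |A|^2 = 49 ordered sum pairs; collecting distinct values, A + A = {-38, -33, -28, -25, -20, -15, -12, -10, -7, -2, -1, 2, 4, 6, 7, 8, 12, 15, 16, 22, 24, 25, 30, 33, 36, 39, 42}, so |A + A| = 27. Thus K = 27/7. For comparison, the minimum possible |A + A| over all 7-element sets is 2·7 − 1 = 13 (so min K = 13/7), attained only by arithmetic progressions.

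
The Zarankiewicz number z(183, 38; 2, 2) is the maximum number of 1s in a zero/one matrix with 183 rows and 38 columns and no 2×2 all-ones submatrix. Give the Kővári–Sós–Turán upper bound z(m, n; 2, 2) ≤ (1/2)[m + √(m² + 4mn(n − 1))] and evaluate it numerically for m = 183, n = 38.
z(183, 38; 2, 2) ≤ (1/2)[183 + √(183² + 4·183·38·37)] = (1/2)[183 + √1062681] = 606.9321

Kővári–Sós–Turán: let r_1, ..., r_183 be the row sums and z = Σ r_i the total number of 1s. Each pair of columns can share at most one row with both entries 1 (else a 2×2 all-ones block appears), so Σ_i C(r_i, 2) ≤ C(38, 2) = 703. By convexity Σ_i C(r_i, 2) ≥ 183·C(z/183, 2) = z(z − 183)/(2·183), giving z² − 183z − 183·38·37 ≤ 0 and hence z ≤ (1/2)[183 + √(33489 + 4·257298)] = (1/2)[183 + √1062681] ≈ (1/2)(183 + 1030.8642) = 606.9321.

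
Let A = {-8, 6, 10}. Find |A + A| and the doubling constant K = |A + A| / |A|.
K = |A + A| / |A| = 6/3 = 2

Enumerate A + A = {a + b : a, b ∈ A}. With |A| = 3, there are |A|^2 = 9 ordered sum pairs; collecting distinct values, A + A = {-16, -2, 2, 12, 16, 20}, so |A + A| = 6. Thus K = 6/3 = 2. For comparison, the minimum possible |A + A| over all 3-element sets is 2·3 − 1 = 5 (so min K = 5/3), attained only by arithmetic progressions.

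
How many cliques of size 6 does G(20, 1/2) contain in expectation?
E[# K_6] = C(20, 6) · (1/2)^C(6, 2) = 38760 / 2^15 = 4845/4096 ≈ 1.182861

For each 6-subset S of vertices (there are C(20, 6) = 38760 such S), let X_S = 1 if S induces a K_6 (all C(6, 2) = 15 edges present). Then P(X_S = 1) = (1/2)^15 = 1/32768. By linearity of expectation, E[# K_6] = C(20, 6) · (1/2)^15 = 38760 / 32768 = 4845/4096 ≈ 1.182861.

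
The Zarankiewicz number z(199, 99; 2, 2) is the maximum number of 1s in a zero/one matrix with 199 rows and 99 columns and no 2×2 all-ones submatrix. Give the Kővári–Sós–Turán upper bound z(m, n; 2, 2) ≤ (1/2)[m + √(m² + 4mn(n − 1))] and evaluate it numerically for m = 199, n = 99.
z(199, 99; 2, 2) ≤ (1/2)[199 + √(199² + 4·199·99·98)] = (1/2)[199 + √7762393] = 1492.5536

Kővári–Sós–Turán: let r_1, ..., r_199 be the row sums and z = Σ r_i the total number of 1s. Each pair of columns can share at most one row with both entries 1 (else a 2×2 all-ones block appears), so Σ_i C(r_i, 2) ≤ C(99, 2) = 4851. By convexity Σ_i C(r_i, 2) ≥ 199·C(z/199, 2) = z(z − 199)/(2·199), giving z² − 199z − 199·99·98 ≤ 0 and hence z ≤ (1/2)[199 + √(39601 + 4·1930698)] = (1/2)[199 + √7762393] ≈ (1/2)(199 + 2786.1071) = 1492.5536.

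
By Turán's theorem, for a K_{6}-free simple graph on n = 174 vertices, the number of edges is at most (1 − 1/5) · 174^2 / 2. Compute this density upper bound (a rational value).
Turán density bound = (4/5) · 174^2/2 = 60552/5 ≈ 12110.4

Turán's theorem: ex(n, K_{r+1}) is achieved by the complete r-partite Turán graph T(n, r) with parts as balanced as possible, and is at most (1 − 1/r) · n^2/2. For r = 5, n = 174: the density bound is (4/5) · 30276/2 = 60552/5 ≈ 12110.4. The integer-valued extremum is e(T(174, 5)) = 12110, which is strictly less than the density bound 60552/5 since 5 ∤ 174 (the parts of T(174, 5) cannot all be equal).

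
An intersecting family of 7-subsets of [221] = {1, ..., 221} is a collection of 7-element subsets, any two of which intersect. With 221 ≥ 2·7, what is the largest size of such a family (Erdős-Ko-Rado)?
max |F| = C(220, 6) = 147008598660

Erdős-Ko-Rado (1961): when n ≥ 2k, max |F| = C(n−1, k−1). The bound is attained by the star {A : i ∈ A} for any fixed i ∈ [n]. Here C(221−1, 7−1) = C(220, 6) = 147008598660.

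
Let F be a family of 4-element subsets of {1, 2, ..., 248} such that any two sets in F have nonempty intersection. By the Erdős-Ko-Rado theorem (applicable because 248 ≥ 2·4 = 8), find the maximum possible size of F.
max |F| = C(247, 3) = 2481115

Erdős-Ko-Rado (1961): when n ≥ 2k, max |F| = C(n−1, k−1). The bound is attained by the star {A : i ∈ A} for any fixed i ∈ [n]. Here C(248−1, 4−1) = C(247, 3) = 2481115.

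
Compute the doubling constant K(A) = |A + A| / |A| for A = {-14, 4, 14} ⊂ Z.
K = |A + A| / |A| = 6/3 = 2

Enumerate A + A = {a + b : a, b ∈ A}. With |A| = 3, there are |A|^2 = 9 ordered sum pairs; collecting distinct values, A + A = {-28, -10, 0, 8, 18, 28}, so |A + A| = 6. Thus K = 6/3 = 2. For comparison, the minimum possible |A + A| over all 3-element sets is 2·3 − 1 = 5 (so min K = 5/3), attained only by arithmetic progressions.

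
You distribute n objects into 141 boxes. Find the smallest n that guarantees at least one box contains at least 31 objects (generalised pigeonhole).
n = (31 − 1)·141 + 1 = 4231

By the generalised pigeonhole principle, to guarantee some box contains ≥ r objects we need more than (r − 1) · k objects total. Threshold: n = (r − 1) · k + 1. With r = 31 and k = 141: n = 30 · 141 + 1 = 4230 + 1 = 4231. For n = 4230 = 30 · 141, we can put exactly 30 objects in every box, avoiding 31 in any single one — so 4231 is tight.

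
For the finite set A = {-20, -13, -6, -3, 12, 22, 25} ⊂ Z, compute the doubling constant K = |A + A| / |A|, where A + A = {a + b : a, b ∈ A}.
K = |A + A| / |A| = 25/7

Enumerate A + A = {a + b : a, b ∈ A}. With |A| = 7, there are |A|^2 = 49 ordered sum pairs; collecting distinct values, A + A = {-40, -33, -26, -23, -19, -16, -12, -9, -8, -6, -1, 2, 5, 6, 9, 12, 16, 19, 22, 24, 34, 37, 44, 47, 50}, so |A + A| = 25. Thus K = 25/7. For comparison, the minimum possible |A + A| over all 7-element sets is 2·7 − 1 = 13 (so min K = 13/7), attained only by arithmetic progressions.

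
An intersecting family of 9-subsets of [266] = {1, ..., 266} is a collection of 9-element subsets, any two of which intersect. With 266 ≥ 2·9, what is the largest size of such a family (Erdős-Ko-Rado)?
max |F| = C(265, 8) = 542150225230185

Erdős-Ko-Rado (1961): when n ≥ 2k, max |F| = C(n−1, k−1). The bound is attained by the star {A : i ∈ A} for any fixed i ∈ [n]. Here C(266−1, 9−1) = C(265, 8) = 542150225230185.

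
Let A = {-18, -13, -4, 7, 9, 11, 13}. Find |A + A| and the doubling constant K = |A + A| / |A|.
K = |A + A| / |A| = 25/7

Enumerate A + A = {a + b : a, b ∈ A}. With |A| = 7, there are |A|^2 = 49 ordered sum pairs; collecting distinct values, A + A = {-36, -31, -26, -22, -17, -11, -9, -8, -7, -6, -5, -4, -2, 0, 3, 5, 7, 9, 14, 16, 18, 20, 22, 24, 26}, so |A + A| = 25. Thus K = 25/7. For comparison, the minimum possible |A + A| over all 7-element sets is 2·7 − 1 = 13 (so min K = 13/7), attained only by arithmetic progressions.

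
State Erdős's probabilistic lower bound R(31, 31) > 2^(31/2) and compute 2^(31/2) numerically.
2^(31/2) = 46340.95; so R(31, 31) > 46340.95

Colour each edge of K_n uniformly at random with red/blue. The expected number of monochromatic K_31 is C(n, 31) · 2 · 2^(−C(31,2)). If C(n, 31) · 2^(1 − C(31,2)) < 1, then with positive probability no monochromatic K_31 exists, so R(31, 31) > n. The standard estimate C(n, 31) ≤ n^31/31! shows this inequality holds whenever n ≤ 2^(31/2) (since 31! · 2^(C(31,2) − 1) > 2^(31^2/2) ≥ n^31). Hence R(31, 31) > 2^(31/2) = 46340.95.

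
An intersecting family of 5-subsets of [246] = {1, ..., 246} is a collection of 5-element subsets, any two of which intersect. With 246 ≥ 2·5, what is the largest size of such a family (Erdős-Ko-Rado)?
max |F| = C(245, 4) = 146475945

The Erdős-Ko-Rado theorem states: for n ≥ 2k, an intersecting family of k-subsets of an n-element set has size at most C(n − 1, k − 1), with equality for 'star' families {A ⊆ [n] : |A| = k, i ∈ A} (fix an element i). For n = 246, k = 5: C(245, 4) = 146475945.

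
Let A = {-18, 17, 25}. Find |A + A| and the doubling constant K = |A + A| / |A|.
K = |A + A| / |A| = 6/3 = 2

Enumerate A + A = {a + b : a, b ∈ A}. With |A| = 3, there are |A|^2 = 9 ordered sum pairs; collecting distinct values, A + A = {-36, -1, 7, 34, 42, 50}, so |A + A| = 6. Thus K = 6/3 = 2. For comparison, the minimum possible |A + A| over all 3-element sets is 2·3 − 1 = 5 (so min K = 5/3), attained only by arithmetic progressions.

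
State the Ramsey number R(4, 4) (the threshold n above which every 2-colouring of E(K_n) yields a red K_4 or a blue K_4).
R(4, 4) = 18

Lower bound: an explicit 2-colouring of K_{17} (typically a Paley-type or other structured construction) avoids a red K_4 and a blue K_4, showing R(4, 4) > 17.
Upper bound: the Erdős–Szekeres recurrence R(r, t') ≤ R(r−1, t') + R(r, t'−1) yields R(4, 4) ≤ 18.
Hence R(4, 4) = 18.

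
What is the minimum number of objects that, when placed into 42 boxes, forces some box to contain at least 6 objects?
n = (6 − 1)·42 + 1 = 211

By the generalised pigeonhole principle, to guarantee some box contains ≥ r objects we need more than (r − 1) · k objects total. Threshold: n = (r − 1) · k + 1. With r = 6 and k = 42: n = 5 · 42 + 1 = 210 + 1 = 211. For n = 210 = 5 · 42, we can put exactly 5 objects in every box, avoiding 6 in any single one — so 211 is tight.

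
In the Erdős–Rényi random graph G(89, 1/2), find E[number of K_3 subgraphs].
E[# K_3] = C(89, 3) · (1/2)^C(3, 2) = 113564 / 2^3 = 28391/2 = 14195.5

For each 3-subset S of vertices (there are C(89, 3) = 113564 such S), let X_S = 1 if S induces a K_3 (all C(3, 2) = 3 edges present). Then P(X_S = 1) = (1/2)^3 = 1/8. By linearity of expectation, E[# K_3] = C(89, 3) · (1/2)^3 = 113564 / 8 = 28391/2 = 14195.5.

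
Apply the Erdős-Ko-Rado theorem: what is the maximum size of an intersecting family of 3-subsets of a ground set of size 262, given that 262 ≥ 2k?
max |F| = C(261, 2) = 33930

The Erdős-Ko-Rado theorem states: for n ≥ 2k, an intersecting family of k-subsets of an n-element set has size at most C(n − 1, k − 1), with equality for 'star' families {A ⊆ [n] : |A| = k, i ∈ A} (fix an element i). For n = 262, k = 3: C(261, 2) = 33930.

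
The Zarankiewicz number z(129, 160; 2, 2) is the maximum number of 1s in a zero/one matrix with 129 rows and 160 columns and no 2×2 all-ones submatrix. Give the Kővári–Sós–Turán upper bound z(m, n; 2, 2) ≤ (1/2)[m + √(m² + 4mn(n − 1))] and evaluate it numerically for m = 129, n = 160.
z(129, 160; 2, 2) ≤ (1/2)[129 + √(129² + 4·129·160·159)] = (1/2)[129 + √13143681] = 1877.2107

Kővári–Sós–Turán: let r_1, ..., r_129 be the row sums and z = Σ r_i the total number of 1s. Each pair of columns can share at most one row with both entries 1 (else a 2×2 all-ones block appears), so Σ_i C(r_i, 2) ≤ C(160, 2) = 12720. By convexity Σ_i C(r_i, 2) ≥ 129·C(z/129, 2) = z(z − 129)/(2·129), giving z² − 129z − 129·160·159 ≤ 0 and hence z ≤ (1/2)[129 + √(16641 + 4·3281760)] = (1/2)[129 + √13143681] ≈ (1/2)(129 + 3625.4215) = 1877.2107.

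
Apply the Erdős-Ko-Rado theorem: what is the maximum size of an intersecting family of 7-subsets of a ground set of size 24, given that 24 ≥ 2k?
max |F| = C(23, 6) = 100947

The Erdős-Ko-Rado theorem states: for n ≥ 2k, an intersecting family of k-subsets of an n-element set has size at most C(n − 1, k − 1), with equality for 'star' families {A ⊆ [n] : |A| = k, i ∈ A} (fix an element i). For n = 24, k = 7: C(23, 6) = 100947.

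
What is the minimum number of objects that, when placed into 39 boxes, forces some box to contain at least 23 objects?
n = (23 − 1)·39 + 1 = 859

By the generalised pigeonhole principle, to guarantee some box contains ≥ r objects we need more than (r − 1) · k objects total. Threshold: n = (r − 1) · k + 1. With r = 23 and k = 39: n = 22 · 39 + 1 = 858 + 1 = 859. For n = 858 = 22 · 39, we can put exactly 22 objects in every box, avoiding 23 in any single one — so 859 is tight.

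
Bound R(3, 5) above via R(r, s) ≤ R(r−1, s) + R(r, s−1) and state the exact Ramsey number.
R(3, 5) ≤ R(2, 5) + R(3, 4) = 5 + 9 = 14; exact value R(3, 5) = 14.

The Erdős–Szekeres recurrence R(r, s) ≤ R(r−1, s) + R(r, s−1) applied to (r, s) = (3, 5) gives
  R(3, 5) ≤ R(2, 5) + R(3, 4) = 5 + 9 = 14.
(Recall R(2, k) = k and R is symmetric.) Here the recurrence bound is tight: a matching lower-bound construction on K_{13} shows R(3, 5) > 13, so R(3, 5) = 14 exactly.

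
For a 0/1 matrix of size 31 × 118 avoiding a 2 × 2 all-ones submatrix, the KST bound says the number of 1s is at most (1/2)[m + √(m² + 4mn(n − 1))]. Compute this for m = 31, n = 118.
z(31, 118; 2, 2) ≤ (1/2)[31 + √(31² + 4·31·118·117)] = (1/2)[31 + √1712905] = 669.89

Kővári–Sós–Turán: let r_1, ..., r_31 be the row sums and z = Σ r_i the total number of 1s. Each pair of columns can share at most one row with both entries 1 (else a 2×2 all-ones block appears), so Σ_i C(r_i, 2) ≤ C(118, 2) = 6903. By convexity Σ_i C(r_i, 2) ≥ 31·C(z/31, 2) = z(z − 31)/(2·31), giving z² − 31z − 31·118·117 ≤ 0 and hence z ≤ (1/2)[31 + √(961 + 4·427986)] = (1/2)[31 + √1712905] ≈ (1/2)(31 + 1308.78) = 669.89.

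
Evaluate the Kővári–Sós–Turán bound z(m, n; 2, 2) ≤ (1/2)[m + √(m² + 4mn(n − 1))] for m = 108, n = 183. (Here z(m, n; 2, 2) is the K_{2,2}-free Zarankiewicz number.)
z(108, 183; 2, 2) ≤ (1/2)[108 + √(108² + 4·108·183·182)] = (1/2)[108 + √14399856] = 1951.3571

Kővári–Sós–Turán: let r_1, ..., r_108 be the row sums and z = Σ r_i the total number of 1s. Each pair of columns can share at most one row with both entries 1 (else a 2×2 all-ones block appears), so Σ_i C(r_i, 2) ≤ C(183, 2) = 16653. By convexity Σ_i C(r_i, 2) ≥ 108·C(z/108, 2) = z(z − 108)/(2·108), giving z² − 108z − 108·183·182 ≤ 0 and hence z ≤ (1/2)[108 + √(11664 + 4·3597048)] = (1/2)[108 + √14399856] ≈ (1/2)(108 + 3794.7142) = 1951.3571.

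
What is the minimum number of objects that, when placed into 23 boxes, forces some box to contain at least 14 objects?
n = (14 − 1)·23 + 1 = 300

By the generalised pigeonhole principle, to guarantee some box contains ≥ r objects we need more than (r − 1) · k objects total. Threshold: n = (r − 1) · k + 1. With r = 14 and k = 23: n = 13 · 23 + 1 = 299 + 1 = 300. For n = 299 = 13 · 23, we can put exactly 13 objects in every box, avoiding 14 in any single one — so 300 is tight.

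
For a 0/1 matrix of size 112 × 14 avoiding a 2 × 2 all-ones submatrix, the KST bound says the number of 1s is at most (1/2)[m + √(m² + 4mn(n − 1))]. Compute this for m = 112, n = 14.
z(112, 14; 2, 2) ≤ (1/2)[112 + √(112² + 4·112·14·13)] = (1/2)[112 + √94080] = 209.3623

Kővári–Sós–Turán: let r_1, ..., r_112 be the row sums and z = Σ r_i the total number of 1s. Each pair of columns can share at most one row with both entries 1 (else a 2×2 all-ones block appears), so Σ_i C(r_i, 2) ≤ C(14, 2) = 91. By convexity Σ_i C(r_i, 2) ≥ 112·C(z/112, 2) = z(z − 112)/(2·112), giving z² − 112z − 112·14·13 ≤ 0 and hence z ≤ (1/2)[112 + √(12544 + 4·20384)] = (1/2)[112 + √94080] ≈ (1/2)(112 + 306.7246) = 209.3623.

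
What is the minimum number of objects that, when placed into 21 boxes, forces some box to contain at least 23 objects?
n = (23 − 1)·21 + 1 = 463

By the generalised pigeonhole principle, to guarantee some box contains ≥ r objects we need more than (r − 1) · k objects total. Threshold: n = (r − 1) · k + 1. With r = 23 and k = 21: n = 22 · 21 + 1 = 462 + 1 = 463. For n = 462 = 22 · 21, we can put exactly 22 objects in every box, avoiding 23 in any single one — so 463 is tight.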